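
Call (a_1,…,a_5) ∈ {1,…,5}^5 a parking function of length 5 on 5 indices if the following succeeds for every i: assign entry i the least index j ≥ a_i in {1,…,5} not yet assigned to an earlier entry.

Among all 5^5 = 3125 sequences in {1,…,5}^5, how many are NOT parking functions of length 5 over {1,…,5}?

1829

#PF = (5−5+1)·(5+1)^(5−1) = 1·1296 = 1296 (Konheim–Weiss)
Example (4,4,5,4,5) → sorted (4,4,4,5,5): b_1=4>1, not a PF.
5^5 − 1296 = 3125 − 1296 = 1829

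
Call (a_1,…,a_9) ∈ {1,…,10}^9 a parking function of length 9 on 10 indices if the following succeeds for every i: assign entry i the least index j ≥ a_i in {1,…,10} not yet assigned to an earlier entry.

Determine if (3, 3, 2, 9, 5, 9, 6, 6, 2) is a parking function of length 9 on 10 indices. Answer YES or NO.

Rearranged: b = (2, 2, 3, 3, 5, 6, 6, 9, 9).
  b_1=2 ≤ 2
  b_2=2 ≤ 3
  b_3=3 ≤ 4
  b_4=3 ≤ 5
  b_5=5 ≤ 6
  b_6=6 ≤ 7
  b_7=6 ≤ 8
  b_8=9 ≤ 9
  b_9=9 ≤ 10
All bounds hold ⇒ YES

YES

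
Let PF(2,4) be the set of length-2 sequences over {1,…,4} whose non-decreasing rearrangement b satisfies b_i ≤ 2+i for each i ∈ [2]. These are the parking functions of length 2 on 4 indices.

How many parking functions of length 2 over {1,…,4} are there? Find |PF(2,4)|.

|PF(2,4)| = (4+1−2)·(4+1)^{2−1} = 3·5 = 15 (Pollak)
Example (1,1) → sorted (1,1): b_i ≤ 2+i ∀i, a PF.

15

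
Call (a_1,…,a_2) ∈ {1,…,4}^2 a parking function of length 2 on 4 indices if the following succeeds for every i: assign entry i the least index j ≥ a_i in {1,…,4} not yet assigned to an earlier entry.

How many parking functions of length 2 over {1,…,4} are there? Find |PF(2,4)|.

15

|PF(2,4)| = 3·5^1 = 3·5 = 15
Check (3,1) → sorted (1,3): b_i ≤ 2+i ∀i, a PF.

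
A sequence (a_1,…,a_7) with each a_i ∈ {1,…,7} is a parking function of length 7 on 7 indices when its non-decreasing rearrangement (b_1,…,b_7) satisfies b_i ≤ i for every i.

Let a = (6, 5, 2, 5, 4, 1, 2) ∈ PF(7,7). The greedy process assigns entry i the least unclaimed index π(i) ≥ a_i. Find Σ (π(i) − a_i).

Σπ = 7·8/2 = 28 (π permutes [7]); Σa = 6+5+2+5+4+1+2 = 25; disp = 28−25 = 3.

3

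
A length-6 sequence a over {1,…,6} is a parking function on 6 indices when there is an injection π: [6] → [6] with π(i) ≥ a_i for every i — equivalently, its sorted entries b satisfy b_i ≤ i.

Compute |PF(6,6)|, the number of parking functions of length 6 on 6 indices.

|PF| = (7−6)·7^(6−1) = 1 · 16807 = 16807 [KW]
One tuple (3,5,1,2,4,4) → sorted (1,2,3,4,4,5): b_i ≤ i ∀i, a PF.

16807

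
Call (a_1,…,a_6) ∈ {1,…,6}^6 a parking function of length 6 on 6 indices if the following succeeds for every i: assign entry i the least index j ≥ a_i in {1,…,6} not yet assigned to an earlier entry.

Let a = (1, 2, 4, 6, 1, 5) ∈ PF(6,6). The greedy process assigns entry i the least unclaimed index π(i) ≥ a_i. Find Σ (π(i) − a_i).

2

Σπ = 21 ({1..6} each once); Σa = 1+2+4+6+1+5 = 19; disp = 21−19 = 2.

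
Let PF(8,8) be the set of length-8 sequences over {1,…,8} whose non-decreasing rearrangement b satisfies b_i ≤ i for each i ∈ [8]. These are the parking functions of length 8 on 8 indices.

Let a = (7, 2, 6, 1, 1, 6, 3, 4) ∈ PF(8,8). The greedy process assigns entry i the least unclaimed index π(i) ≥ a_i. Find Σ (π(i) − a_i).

6

Σπ = 36 ({1..8} each once); Σa = 7+2+6+1+1+6+3+4 = 30; disp = 36−30 = 6.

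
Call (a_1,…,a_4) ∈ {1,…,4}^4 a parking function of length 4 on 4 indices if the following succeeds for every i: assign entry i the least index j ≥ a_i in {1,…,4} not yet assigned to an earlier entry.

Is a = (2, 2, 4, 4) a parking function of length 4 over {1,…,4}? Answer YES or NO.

NO

Sorted: b = (2, 2, 4, 4).
  b_1=2 > 1
  fails at i=1 ⇒ NO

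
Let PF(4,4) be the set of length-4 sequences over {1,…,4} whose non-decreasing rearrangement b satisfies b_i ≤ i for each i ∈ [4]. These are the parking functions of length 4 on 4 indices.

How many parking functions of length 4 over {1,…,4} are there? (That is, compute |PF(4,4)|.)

|PF(4,4)| = 1·5^3 = 1·125 = 125 (Konheim–Weiss)
E.g. (2,2,3,1) → sorted (1,2,2,3): b_i ≤ i ∀i, a PF.

125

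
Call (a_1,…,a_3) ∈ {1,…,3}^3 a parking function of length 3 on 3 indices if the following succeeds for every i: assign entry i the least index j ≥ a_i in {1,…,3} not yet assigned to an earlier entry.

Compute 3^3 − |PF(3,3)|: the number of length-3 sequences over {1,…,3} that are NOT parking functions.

11

Count = (4−3)·4^(3−1) = 1 · 16 = 16
One tuple (3,3,3) → sorted (3,3,3): b_1=3>1, not a PF.
3^3 − 16 = 27 − 16 = 11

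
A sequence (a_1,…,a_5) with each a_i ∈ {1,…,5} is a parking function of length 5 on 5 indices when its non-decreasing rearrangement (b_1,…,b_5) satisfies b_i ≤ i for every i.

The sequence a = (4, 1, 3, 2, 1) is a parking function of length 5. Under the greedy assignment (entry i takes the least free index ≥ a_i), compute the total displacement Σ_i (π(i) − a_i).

4

Σπ(i) = 1+…+5 = 15; Σa = 4+1+3+2+1 = 11; disp = 15−11 = 4.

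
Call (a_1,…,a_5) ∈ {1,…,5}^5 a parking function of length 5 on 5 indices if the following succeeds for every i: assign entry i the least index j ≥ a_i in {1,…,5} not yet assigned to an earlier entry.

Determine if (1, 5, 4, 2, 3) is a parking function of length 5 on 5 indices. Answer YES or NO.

Sorted: b = (1, 2, 3, 4, 5).
  b_1=1 ≤ 1
  b_2=2 ≤ 2
  b_3=3 ≤ 3
  b_4=4 ≤ 4
  b_5=5 ≤ 5
All bounds hold ⇒ YES

YES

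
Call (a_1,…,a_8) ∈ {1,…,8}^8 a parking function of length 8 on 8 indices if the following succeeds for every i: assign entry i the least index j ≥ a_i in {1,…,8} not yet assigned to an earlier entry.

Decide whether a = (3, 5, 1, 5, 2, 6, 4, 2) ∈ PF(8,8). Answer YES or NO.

YES

Rearranged: b = (1, 2, 2, 3, 4, 5, 5, 6).
  b_1=1 ≤ 1
  b_2=2 ≤ 2
  b_3=2 ≤ 3
  b_4=3 ≤ 4
  b_5=4 ≤ 5
  b_6=5 ≤ 6
  b_7=5 ≤ 7
  b_8=6 ≤ 8
All bounds hold ⇒ YES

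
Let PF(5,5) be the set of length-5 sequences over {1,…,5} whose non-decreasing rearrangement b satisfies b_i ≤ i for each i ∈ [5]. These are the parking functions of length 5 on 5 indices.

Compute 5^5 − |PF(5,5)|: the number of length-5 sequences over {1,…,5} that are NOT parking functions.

1829

|PF(5,5)| = (5+1−5)·(5+1)^{5−1} = 1×1296 = 1296 [KW]
Example (4,5,5,4,1) → sorted (1,4,4,5,5): b_2=4>2, not a PF.
5^5 − 1296 = 3125 − 1296 = 1829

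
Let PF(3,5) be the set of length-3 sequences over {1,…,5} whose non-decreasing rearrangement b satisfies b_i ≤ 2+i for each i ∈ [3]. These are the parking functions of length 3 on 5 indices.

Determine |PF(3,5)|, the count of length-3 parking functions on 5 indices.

108

Count = (5+1−3)·(5+1)^{3−1} = 3·36 = 108 (Pollak)
E.g. (2,5,3) → sorted (2,3,5): b_i ≤ 2+i ∀i, a PF.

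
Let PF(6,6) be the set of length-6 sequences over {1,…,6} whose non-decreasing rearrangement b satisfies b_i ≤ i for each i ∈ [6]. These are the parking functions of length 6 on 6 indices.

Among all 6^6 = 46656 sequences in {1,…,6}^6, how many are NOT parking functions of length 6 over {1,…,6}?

29849

Count = (6−6+1)·(6+1)^(6−1) = 1 · 16807 = 16807
Example (6,3,6,5,1,4) → sorted (1,3,4,5,6,6): b_2=3>2, not a PF.
6^6 − 16807 = 46656 − 16807 = 29849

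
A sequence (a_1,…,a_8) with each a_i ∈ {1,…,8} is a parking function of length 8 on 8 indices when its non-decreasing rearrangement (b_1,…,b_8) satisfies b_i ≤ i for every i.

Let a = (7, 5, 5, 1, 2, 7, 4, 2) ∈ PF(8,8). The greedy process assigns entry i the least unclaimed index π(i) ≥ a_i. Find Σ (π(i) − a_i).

Σπ(i) = 1+…+8 = 36; Σa = 7+5+5+1+2+7+4+2 = 33; disp = 36−33 = 3.

3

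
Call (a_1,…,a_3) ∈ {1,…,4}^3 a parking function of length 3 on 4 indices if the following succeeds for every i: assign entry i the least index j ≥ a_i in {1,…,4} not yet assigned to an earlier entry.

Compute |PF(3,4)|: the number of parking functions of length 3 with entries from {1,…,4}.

50

|PF| = (5−3)·5^(3−1) = 2·25 = 50 [KW]
Example (4,3,1) → sorted (1,3,4): b_i ≤ 1+i ∀i, a PF.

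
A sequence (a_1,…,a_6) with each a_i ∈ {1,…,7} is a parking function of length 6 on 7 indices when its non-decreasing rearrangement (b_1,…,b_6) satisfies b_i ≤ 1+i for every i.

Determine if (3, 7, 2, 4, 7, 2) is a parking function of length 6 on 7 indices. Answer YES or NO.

Rearranged: b = (2, 2, 3, 4, 7, 7).
  b_1=2 ≤ 2
  b_2=2 ≤ 3
  b_3=3 ≤ 4
  b_4=4 ≤ 5
  b_5=7 > 6
  fails at i=5 ⇒ NO

NO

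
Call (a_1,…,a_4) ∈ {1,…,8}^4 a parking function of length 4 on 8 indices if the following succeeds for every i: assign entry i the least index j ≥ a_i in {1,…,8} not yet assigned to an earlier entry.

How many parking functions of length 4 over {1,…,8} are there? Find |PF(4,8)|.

3645

|PF| = (8−4+1)·(8+1)^(4−1) = 5 · 729 = 3645
Check (7,6,8,5) → sorted (5,6,7,8): b_i ≤ 4+i ∀i, a PF.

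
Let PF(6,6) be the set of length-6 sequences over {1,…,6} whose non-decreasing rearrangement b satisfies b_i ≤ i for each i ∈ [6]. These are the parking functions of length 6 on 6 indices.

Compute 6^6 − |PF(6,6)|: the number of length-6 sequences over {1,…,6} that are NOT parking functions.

29849

Count = (7−6)·7^(6−1) = 1·16807 = 16807 (Pollak)
Check (2,5,4,2,5,5) → sorted (2,2,4,5,5,5): b_1=2>1, not a PF.
6^6 − 16807 = 46656 − 16807 = 29849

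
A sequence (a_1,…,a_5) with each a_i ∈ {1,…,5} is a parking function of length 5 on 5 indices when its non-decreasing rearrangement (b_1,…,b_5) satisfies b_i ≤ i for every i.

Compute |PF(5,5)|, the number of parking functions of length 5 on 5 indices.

1296

Count = (5−5+1)·(5+1)^(5−1) = 1·1296 = 1296
Check (2,1,3,1,5) → sorted (1,1,2,3,5): b_i ≤ i ∀i, a PF.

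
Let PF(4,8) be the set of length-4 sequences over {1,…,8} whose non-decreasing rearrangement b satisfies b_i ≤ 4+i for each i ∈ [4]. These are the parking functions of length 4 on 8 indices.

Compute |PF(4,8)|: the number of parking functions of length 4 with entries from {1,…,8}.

#PF = (8−4+1)·(8+1)^(4−1) = 5·729 = 3645
One tuple (7,5,3,1) → sorted (1,3,5,7): b_i ≤ 4+i ∀i, a PF.

3645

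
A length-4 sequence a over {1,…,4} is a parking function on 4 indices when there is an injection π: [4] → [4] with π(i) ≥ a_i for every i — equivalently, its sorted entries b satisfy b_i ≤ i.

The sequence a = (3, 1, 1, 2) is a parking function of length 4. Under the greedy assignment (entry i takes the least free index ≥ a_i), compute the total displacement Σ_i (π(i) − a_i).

Σπ(i) = 1+…+4 = 10; Σa = 3+1+1+2 = 7; disp = 10−7 = 3.

3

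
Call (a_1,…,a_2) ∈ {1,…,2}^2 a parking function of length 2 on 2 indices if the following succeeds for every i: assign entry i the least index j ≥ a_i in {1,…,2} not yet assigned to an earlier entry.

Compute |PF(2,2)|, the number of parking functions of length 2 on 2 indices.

|PF| = (2−2+1)·(2+1)^(2−1) = 1×3 = 3 (Pollak)
E.g. (2,1) → sorted (1,2): b_i ≤ i ∀i, a PF.

3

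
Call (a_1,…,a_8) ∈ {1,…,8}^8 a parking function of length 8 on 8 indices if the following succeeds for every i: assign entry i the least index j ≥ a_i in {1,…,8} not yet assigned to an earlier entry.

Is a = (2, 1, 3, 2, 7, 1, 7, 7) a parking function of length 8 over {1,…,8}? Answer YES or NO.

Order a: b = (1, 1, 2, 2, 3, 7, 7, 7).
  b_1=1 ≤ 1
  b_2=1 ≤ 2
  b_3=2 ≤ 3
  b_4=2 ≤ 4
  b_5=3 ≤ 5
  b_6=7 > 6
  fails at i=6 ⇒ NO

NO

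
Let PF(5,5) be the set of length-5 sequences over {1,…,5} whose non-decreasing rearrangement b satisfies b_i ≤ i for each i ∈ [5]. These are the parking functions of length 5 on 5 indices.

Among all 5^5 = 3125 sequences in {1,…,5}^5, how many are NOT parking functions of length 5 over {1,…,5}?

#PF = (5−5+1)·(5+1)^(5−1) = 1·1296 = 1296 (Konheim–Weiss)
E.g. (3,4,1,4,5) → sorted (1,3,4,4,5): b_2=3>2, not a PF.
Total 3125; non-PF = 3125−1296 = 1829

1829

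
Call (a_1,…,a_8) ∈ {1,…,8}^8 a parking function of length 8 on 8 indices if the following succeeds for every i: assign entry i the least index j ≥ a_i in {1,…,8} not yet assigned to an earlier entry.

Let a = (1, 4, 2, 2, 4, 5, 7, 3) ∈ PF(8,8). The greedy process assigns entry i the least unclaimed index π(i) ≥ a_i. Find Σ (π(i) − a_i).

8

Σπ(i) = 1+…+8 = 36; Σa = 1+4+2+2+4+5+7+3 = 28; disp = 36−28 = 8.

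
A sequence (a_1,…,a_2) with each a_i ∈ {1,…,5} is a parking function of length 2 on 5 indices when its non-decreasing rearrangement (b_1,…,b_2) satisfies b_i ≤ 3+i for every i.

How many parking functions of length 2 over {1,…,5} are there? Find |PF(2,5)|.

#PF = (5+1−2)·(5+1)^{2−1} = 4·6 = 24
Example (2,4) → sorted (2,4): b_i ≤ 3+i ∀i, a PF.

24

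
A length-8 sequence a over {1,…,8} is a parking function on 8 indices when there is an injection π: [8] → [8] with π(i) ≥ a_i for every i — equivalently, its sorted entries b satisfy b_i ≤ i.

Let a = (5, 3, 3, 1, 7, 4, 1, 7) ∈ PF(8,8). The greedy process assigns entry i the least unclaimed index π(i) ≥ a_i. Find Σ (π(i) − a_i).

5

Σπ = 8·9/2 = 36 (π permutes [8]); Σa = 5+3+3+1+7+4+1+7 = 31; disp = 36−31 = 5.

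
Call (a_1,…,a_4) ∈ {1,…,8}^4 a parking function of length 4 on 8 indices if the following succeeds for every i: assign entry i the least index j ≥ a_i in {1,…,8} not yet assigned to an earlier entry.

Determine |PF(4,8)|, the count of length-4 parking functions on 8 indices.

|PF| = 5·9^3 = 5×729 = 3645
E.g. (5,5,1,4) → sorted (1,4,5,5): b_i ≤ 4+i ∀i, a PF.

3645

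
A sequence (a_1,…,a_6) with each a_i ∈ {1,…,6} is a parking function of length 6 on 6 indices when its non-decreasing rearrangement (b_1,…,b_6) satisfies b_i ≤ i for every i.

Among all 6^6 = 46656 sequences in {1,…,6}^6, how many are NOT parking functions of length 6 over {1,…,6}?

29849

|PF| = (6+1−6)·(6+1)^{6−1} = 1×16807 = 16807 [KW]
Check (5,3,5,3,4,5) → sorted (3,3,4,5,5,5): b_1=3>1, not a PF.
So 46656 − 16807 = 29849 fail.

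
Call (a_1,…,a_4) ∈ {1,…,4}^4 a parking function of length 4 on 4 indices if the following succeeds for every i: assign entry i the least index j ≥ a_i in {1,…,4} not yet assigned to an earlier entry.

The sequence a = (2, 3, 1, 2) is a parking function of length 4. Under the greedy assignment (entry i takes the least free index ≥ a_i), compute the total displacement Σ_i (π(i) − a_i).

Σπ = 4·5/2 = 10 (π permutes [4]); Σa = 2+3+1+2 = 8; disp = 10−8 = 2.

2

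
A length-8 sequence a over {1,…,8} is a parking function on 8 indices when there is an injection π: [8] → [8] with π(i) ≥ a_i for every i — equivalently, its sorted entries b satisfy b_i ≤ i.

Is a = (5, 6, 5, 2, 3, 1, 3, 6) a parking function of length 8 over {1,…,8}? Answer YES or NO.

Sorted: b = (1, 2, 3, 3, 5, 5, 6, 6).
  b_1=1 ≤ 1
  b_2=2 ≤ 2
  b_3=3 ≤ 3
  b_4=3 ≤ 4
  b_5=5 ≤ 5
  b_6=5 ≤ 6
  b_7=6 ≤ 7
  b_8=6 ≤ 8
All bounds hold ⇒ YES

YES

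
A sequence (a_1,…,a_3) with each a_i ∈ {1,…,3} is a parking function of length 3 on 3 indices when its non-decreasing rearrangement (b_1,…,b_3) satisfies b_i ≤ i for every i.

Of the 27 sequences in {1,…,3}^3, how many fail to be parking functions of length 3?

|PF(3,3)| = 1·4^2 = 1 · 16 = 16 (Konheim–Weiss)
Example (3,3,2) → sorted (2,3,3): b_1=2>1, not a PF.
Total 27; non-PF = 27−16 = 11

11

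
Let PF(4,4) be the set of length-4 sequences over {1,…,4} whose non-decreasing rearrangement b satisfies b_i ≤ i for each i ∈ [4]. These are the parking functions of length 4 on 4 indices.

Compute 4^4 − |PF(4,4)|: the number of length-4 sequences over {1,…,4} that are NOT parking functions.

131

|PF| = 1·5^3 = 1 · 125 = 125 (Pollak)
One tuple (3,3,4,3) → sorted (3,3,3,4): b_1=3>1, not a PF.
So 256 − 125 = 131 fail.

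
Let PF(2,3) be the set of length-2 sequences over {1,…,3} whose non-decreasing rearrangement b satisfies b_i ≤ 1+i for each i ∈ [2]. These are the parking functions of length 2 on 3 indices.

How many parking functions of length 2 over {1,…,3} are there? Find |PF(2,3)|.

|PF(2,3)| = (4−2)·4^(2−1) = 2 · 4 = 8 (Pollak)
Check (1,1) → sorted (1,1): b_i ≤ 1+i ∀i, a PF.

8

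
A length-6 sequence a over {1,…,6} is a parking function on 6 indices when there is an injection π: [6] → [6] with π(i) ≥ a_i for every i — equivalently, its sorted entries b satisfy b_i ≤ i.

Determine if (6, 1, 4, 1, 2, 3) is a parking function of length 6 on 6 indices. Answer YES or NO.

YES

Rearranged: b = (1, 1, 2, 3, 4, 6).
  b_1=1 ≤ 1
  b_2=1 ≤ 2
  b_3=2 ≤ 3
  b_4=3 ≤ 4
  b_5=4 ≤ 5
  b_6=6 ≤ 6
All bounds hold ⇒ YES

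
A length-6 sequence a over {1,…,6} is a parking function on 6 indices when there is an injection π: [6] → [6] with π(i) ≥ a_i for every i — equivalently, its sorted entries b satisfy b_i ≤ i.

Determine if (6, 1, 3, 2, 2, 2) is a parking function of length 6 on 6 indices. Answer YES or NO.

YES

Order a: b = (1, 2, 2, 2, 3, 6).
  b_1=1 ≤ 1
  b_2=2 ≤ 2
  b_3=2 ≤ 3
  b_4=2 ≤ 4
  b_5=3 ≤ 5
  b_6=6 ≤ 6
All bounds hold ⇒ YES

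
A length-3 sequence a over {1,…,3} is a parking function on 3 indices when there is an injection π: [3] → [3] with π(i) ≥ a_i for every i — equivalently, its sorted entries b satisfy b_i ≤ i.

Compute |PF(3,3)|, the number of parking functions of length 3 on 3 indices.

16

Count = (3−3+1)·(3+1)^(3−1) = 1·16 = 16
One tuple (3,2,1) → sorted (1,2,3): b_i ≤ i ∀i, a PF.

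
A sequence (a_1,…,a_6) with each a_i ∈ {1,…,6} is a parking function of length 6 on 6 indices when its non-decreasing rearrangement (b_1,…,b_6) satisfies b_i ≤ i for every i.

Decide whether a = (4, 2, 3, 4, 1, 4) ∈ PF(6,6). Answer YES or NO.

Rearranged: b = (1, 2, 3, 4, 4, 4).
  b_1=1 ≤ 1
  b_2=2 ≤ 2
  b_3=3 ≤ 3
  b_4=4 ≤ 4
  b_5=4 ≤ 5
  b_6=4 ≤ 6
All bounds hold ⇒ YES

YES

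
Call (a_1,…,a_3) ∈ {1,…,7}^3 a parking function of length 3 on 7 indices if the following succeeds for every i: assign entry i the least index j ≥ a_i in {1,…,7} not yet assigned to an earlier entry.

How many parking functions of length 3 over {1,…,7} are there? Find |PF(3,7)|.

320

|PF(3,7)| = (7−3+1)·(7+1)^(3−1) = 5·64 = 320 (Pollak)
Check (4,1,5) → sorted (1,4,5): b_i ≤ 4+i ∀i, a PF.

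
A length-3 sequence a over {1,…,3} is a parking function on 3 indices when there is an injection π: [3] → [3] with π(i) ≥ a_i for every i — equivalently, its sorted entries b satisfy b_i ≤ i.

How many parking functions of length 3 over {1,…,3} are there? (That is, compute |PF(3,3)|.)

#PF = (3−3+1)·(3+1)^(3−1) = 1·16 = 16 (Pollak)
One tuple (1,1,1) → sorted (1,1,1): b_i ≤ i ∀i, a PF.

16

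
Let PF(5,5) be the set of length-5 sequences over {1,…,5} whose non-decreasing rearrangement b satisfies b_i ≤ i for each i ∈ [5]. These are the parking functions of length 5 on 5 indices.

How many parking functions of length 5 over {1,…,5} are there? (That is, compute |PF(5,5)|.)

1296

|PF| = (5+1−5)·(5+1)^{5−1} = 1 · 1296 = 1296 (Pollak)
E.g. (2,3,1,2,5) → sorted (1,2,2,3,5): b_i ≤ i ∀i, a PF.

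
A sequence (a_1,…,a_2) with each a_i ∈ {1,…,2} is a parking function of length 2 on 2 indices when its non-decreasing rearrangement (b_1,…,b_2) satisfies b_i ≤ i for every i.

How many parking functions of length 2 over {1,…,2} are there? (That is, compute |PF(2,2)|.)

|PF| = (2−2+1)·(2+1)^(2−1) = 1×3 = 3
Check (1,2) → sorted (1,2): b_i ≤ i ∀i, a PF.

3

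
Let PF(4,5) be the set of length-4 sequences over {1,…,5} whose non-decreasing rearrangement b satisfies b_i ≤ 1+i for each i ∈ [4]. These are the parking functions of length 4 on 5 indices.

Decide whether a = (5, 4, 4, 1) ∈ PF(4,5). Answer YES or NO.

Rearranged: b = (1, 4, 4, 5).
  b_1=1 ≤ 2
  b_2=4 > 3
  fails at i=2 ⇒ NO

NO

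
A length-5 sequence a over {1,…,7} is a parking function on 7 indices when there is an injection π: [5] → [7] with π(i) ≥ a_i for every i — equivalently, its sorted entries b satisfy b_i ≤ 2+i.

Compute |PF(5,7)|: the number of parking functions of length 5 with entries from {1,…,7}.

12288

Count = (7−5+1)·(7+1)^(5−1) = 3 · 4096 = 12288 (Pollak)
Example (3,5,4,3,4) → sorted (3,3,4,4,5): b_i ≤ 2+i ∀i, a PF.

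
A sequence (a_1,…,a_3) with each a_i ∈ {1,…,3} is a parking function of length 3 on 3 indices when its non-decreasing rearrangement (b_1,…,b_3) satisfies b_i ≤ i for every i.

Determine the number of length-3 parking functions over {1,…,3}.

16

|PF(3,3)| = (3−3+1)·(3+1)^(3−1) = 1·16 = 16 (Konheim–Weiss)
One tuple (1,3,1) → sorted (1,1,3): b_i ≤ i ∀i, a PF.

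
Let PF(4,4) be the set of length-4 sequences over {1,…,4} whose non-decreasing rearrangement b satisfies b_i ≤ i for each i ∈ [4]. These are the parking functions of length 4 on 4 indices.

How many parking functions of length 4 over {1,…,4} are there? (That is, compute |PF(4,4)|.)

|PF(4,4)| = (4+1−4)·(4+1)^{4−1} = 1×125 = 125 (Pollak)
One tuple (1,2,2,4) → sorted (1,2,2,4): b_i ≤ i ∀i, a PF.

125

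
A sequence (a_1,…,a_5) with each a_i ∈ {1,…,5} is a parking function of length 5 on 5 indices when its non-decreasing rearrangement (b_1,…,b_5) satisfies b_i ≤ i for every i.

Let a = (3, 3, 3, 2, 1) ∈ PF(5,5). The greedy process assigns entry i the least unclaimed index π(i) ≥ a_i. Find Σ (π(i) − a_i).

Σπ = 15 ({1..5} each once); Σa = 3+3+3+2+1 = 12; disp = 15−12 = 3.

3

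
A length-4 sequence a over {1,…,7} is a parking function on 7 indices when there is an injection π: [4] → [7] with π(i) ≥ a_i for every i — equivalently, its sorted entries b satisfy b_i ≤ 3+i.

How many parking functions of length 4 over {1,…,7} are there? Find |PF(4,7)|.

|PF| = (7−4+1)·(7+1)^(4−1) = 4 · 512 = 2048 [KW]
Check (5,1,4,4) → sorted (1,4,4,5): b_i ≤ 3+i ∀i, a PF.

2048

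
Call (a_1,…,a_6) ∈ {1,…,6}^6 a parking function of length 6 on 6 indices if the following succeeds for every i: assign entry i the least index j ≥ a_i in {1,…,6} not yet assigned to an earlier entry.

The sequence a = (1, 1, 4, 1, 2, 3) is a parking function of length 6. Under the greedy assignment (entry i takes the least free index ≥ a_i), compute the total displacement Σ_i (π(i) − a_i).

Σπ = 6·7/2 = 21 (π permutes [6]); Σa = 1+1+4+1+2+3 = 12; disp = 21−12 = 9.

9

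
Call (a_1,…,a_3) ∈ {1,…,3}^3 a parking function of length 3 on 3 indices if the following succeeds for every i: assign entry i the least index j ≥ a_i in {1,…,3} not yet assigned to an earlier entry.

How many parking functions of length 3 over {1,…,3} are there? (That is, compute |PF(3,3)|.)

16

|PF(3,3)| = (3+1−3)·(3+1)^{3−1} = 1×16 = 16 (Pollak)
One tuple (2,2,1) → sorted (1,2,2): b_i ≤ i ∀i, a PF.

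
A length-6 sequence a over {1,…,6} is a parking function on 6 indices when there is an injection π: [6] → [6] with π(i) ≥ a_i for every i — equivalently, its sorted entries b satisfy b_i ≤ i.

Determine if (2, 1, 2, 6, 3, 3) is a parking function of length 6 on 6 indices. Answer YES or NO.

YES

Rearranged: b = (1, 2, 2, 3, 3, 6).
  b_1=1 ≤ 1
  b_2=2 ≤ 2
  b_3=2 ≤ 3
  b_4=3 ≤ 4
  b_5=3 ≤ 5
  b_6=6 ≤ 6
All bounds hold ⇒ YES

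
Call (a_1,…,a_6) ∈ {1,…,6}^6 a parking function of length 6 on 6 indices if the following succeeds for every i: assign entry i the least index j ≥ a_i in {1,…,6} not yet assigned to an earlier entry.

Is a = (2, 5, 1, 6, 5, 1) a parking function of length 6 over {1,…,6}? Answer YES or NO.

Order a: b = (1, 1, 2, 5, 5, 6).
  b_1=1 ≤ 1
  b_2=1 ≤ 2
  b_3=2 ≤ 3
  b_4=5 > 4
  fails at i=4 ⇒ NO

NO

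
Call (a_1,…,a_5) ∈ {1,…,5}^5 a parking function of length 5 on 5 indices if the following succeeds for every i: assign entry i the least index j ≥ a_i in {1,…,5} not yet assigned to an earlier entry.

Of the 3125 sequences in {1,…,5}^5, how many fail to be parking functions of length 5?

Count = (6−5)·6^(5−1) = 1×1296 = 1296 (Pollak)
E.g. (3,3,3,5,4) → sorted (3,3,3,4,5): b_1=3>1, not a PF.
5^5 − 1296 = 3125 − 1296 = 1829

1829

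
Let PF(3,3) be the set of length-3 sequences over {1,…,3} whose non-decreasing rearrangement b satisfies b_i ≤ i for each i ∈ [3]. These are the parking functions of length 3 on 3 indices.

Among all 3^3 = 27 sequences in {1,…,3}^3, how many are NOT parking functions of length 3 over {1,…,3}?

11

|PF| = (3+1−3)·(3+1)^{3−1} = 1 · 16 = 16
E.g. (3,2,3) → sorted (2,3,3): b_1=2>1, not a PF.
Total 27; non-PF = 27−16 = 11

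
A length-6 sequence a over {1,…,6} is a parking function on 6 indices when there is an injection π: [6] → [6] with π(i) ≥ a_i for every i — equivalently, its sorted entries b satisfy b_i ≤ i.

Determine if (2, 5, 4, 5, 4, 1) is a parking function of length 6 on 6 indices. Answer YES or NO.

Order a: b = (1, 2, 4, 4, 5, 5).
  b_1=1 ≤ 1
  b_2=2 ≤ 2
  b_3=4 > 3
  fails at i=3 ⇒ NO

NO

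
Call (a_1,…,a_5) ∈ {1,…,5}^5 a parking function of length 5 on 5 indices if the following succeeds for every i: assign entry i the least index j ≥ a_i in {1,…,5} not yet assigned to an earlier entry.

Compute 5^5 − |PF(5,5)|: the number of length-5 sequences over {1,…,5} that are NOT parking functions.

1829

|PF(5,5)| = (6−5)·6^(5−1) = 1·1296 = 1296 (Konheim–Weiss)
E.g. (3,2,3,5,5) → sorted (2,3,3,5,5): b_1=2>1, not a PF.
Total 3125; non-PF = 3125−1296 = 1829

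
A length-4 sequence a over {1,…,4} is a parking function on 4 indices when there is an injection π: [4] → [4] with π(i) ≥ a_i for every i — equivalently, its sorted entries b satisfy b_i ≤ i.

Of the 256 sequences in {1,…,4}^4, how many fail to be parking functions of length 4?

131

|PF(4,4)| = (4+1−4)·(4+1)^{4−1} = 1·125 = 125 [KW]
Check (3,4,4,4) → sorted (3,4,4,4): b_1=3>1, not a PF.
Total 256; non-PF = 256−125 = 131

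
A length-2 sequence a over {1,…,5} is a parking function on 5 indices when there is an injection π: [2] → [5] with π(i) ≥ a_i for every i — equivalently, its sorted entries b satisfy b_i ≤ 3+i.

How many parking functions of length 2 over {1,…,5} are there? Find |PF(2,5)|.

|PF| = 4·6^1 = 4×6 = 24
One tuple (5,3) → sorted (3,5): b_i ≤ 3+i ∀i, a PF.

24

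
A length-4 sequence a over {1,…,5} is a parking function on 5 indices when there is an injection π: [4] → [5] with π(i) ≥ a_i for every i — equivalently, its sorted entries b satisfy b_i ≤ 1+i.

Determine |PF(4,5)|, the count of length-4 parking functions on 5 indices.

432

#PF = (6−4)·6^(4−1) = 2×216 = 432 (Pollak)
Check (3,2,3,2) → sorted (2,2,3,3): b_i ≤ 1+i ∀i, a PF.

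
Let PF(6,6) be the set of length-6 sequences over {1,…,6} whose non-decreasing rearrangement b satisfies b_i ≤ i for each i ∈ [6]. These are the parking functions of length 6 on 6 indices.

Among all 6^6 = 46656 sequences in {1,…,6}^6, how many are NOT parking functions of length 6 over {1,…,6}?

|PF| = (6+1−6)·(6+1)^{6−1} = 1·16807 = 16807 (Konheim–Weiss)
Check (2,2,4,2,4,6) → sorted (2,2,2,4,4,6): b_1=2>1, not a PF.
6^6 − 16807 = 46656 − 16807 = 29849

29849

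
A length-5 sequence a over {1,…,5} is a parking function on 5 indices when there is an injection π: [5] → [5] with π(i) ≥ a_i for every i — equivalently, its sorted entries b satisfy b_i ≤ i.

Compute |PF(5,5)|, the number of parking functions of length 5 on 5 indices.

1296

|PF| = (6−5)·6^(5−1) = 1 · 1296 = 1296
One tuple (3,4,1,1,5) → sorted (1,1,3,4,5): b_i ≤ i ∀i, a PF.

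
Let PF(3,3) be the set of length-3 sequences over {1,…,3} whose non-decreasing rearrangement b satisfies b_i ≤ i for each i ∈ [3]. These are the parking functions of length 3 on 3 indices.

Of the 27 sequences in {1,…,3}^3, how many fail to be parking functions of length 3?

Count = (3−3+1)·(3+1)^(3−1) = 1·16 = 16 (Pollak)
Example (3,3,2) → sorted (2,3,3): b_1=2>1, not a PF.
Total 27; non-PF = 27−16 = 11

11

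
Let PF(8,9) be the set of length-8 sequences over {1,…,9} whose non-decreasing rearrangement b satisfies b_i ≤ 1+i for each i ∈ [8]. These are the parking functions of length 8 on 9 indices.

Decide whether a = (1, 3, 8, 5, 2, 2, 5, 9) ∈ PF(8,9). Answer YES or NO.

YES

Sorted: b = (1, 2, 2, 3, 5, 5, 8, 9).
  b_1=1 ≤ 2
  b_2=2 ≤ 3
  b_3=2 ≤ 4
  b_4=3 ≤ 5
  b_5=5 ≤ 6
  b_6=5 ≤ 7
  b_7=8 ≤ 8
  b_8=9 ≤ 9
All bounds hold ⇒ YES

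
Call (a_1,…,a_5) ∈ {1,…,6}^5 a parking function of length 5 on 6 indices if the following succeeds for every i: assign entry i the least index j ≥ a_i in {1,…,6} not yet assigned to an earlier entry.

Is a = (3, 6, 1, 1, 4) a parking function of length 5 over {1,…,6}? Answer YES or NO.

Rearranged: b = (1, 1, 3, 4, 6).
  b_1=1 ≤ 2
  b_2=1 ≤ 3
  b_3=3 ≤ 4
  b_4=4 ≤ 5
  b_5=6 ≤ 6
All bounds hold ⇒ YES

YES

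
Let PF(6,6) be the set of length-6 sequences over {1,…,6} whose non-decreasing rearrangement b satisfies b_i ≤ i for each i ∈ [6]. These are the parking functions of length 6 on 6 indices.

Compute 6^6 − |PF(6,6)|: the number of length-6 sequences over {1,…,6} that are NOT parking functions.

29849

|PF| = 1·7^5 = 1·16807 = 16807 (Konheim–Weiss)
Check (6,6,2,5,5,3) → sorted (2,3,5,5,6,6): b_1=2>1, not a PF.
Total 46656; non-PF = 46656−16807 = 29849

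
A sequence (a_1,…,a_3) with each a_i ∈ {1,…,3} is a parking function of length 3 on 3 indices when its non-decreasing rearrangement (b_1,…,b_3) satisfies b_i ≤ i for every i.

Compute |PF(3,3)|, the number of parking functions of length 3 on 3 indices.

|PF| = 1·4^2 = 1·16 = 16
E.g. (3,1,2) → sorted (1,2,3): b_i ≤ i ∀i, a PF.

16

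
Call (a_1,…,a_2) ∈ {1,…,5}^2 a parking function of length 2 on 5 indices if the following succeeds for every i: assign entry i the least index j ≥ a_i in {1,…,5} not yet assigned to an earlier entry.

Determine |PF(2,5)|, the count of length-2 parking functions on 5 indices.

24

|PF| = (6−2)·6^(2−1) = 4×6 = 24 [KW]
One tuple (2,5) → sorted (2,5): b_i ≤ 3+i ∀i, a PF.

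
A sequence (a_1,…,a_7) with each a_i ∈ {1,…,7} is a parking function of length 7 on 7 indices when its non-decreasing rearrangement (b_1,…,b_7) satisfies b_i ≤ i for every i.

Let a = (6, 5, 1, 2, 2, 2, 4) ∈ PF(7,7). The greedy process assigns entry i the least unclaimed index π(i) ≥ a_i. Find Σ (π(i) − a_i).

Σπ = 28 ({1..7} each once); Σa = 6+5+1+2+2+2+4 = 22; disp = 28−22 = 6.

6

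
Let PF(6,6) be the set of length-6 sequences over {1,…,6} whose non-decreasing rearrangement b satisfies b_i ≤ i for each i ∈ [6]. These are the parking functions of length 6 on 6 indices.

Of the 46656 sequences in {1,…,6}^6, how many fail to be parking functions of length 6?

29849

|PF(6,6)| = 1·7^5 = 1×16807 = 16807
One tuple (3,6,2,5,6,6) → sorted (2,3,5,6,6,6): b_1=2>1, not a PF.
So 46656 − 16807 = 29849 fail.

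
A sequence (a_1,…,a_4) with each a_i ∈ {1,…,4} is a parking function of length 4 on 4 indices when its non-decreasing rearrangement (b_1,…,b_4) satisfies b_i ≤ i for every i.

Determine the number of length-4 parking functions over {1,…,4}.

125

Count = (5−4)·5^(4−1) = 1×125 = 125 (Pollak)
One tuple (3,1,2,3) → sorted (1,2,3,3): b_i ≤ i ∀i, a PF.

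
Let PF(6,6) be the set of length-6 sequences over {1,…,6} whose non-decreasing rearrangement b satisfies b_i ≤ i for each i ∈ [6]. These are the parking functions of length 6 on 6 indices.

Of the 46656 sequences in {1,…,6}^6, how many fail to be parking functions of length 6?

29849

#PF = (7−6)·7^(6−1) = 1·16807 = 16807 (Konheim–Weiss)
Example (5,2,5,3,5,6) → sorted (2,3,5,5,5,6): b_1=2>1, not a PF.
Total 46656; non-PF = 46656−16807 = 29849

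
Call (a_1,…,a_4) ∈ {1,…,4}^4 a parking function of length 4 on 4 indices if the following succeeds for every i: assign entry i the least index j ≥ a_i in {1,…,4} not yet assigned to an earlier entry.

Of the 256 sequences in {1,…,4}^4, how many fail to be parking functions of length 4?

#PF = 1·5^3 = 1 · 125 = 125 [KW]
Example (4,3,1,4) → sorted (1,3,4,4): b_2=3>2, not a PF.
Total 256; non-PF = 256−125 = 131

131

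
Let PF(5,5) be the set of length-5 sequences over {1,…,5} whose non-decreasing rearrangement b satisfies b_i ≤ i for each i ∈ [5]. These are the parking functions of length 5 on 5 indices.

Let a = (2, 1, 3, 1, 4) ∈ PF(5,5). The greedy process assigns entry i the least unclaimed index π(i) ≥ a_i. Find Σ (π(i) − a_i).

4

Σπ = 15 ({1..5} each once); Σa = 2+1+3+1+4 = 11; disp = 15−11 = 4.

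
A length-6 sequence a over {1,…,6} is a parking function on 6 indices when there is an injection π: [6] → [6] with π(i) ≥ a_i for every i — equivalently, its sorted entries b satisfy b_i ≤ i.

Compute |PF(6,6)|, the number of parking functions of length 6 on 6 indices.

Count = (6−6+1)·(6+1)^(6−1) = 1 · 16807 = 16807 (Konheim–Weiss)
One tuple (5,2,2,1,5,2) → sorted (1,2,2,2,5,5): b_i ≤ i ∀i, a PF.

16807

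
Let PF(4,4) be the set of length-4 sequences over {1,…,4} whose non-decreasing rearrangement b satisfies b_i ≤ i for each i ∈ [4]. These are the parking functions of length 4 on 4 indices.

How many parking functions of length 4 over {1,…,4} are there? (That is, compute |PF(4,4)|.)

|PF| = 1·5^3 = 1×125 = 125 [KW]
Example (1,4,2,2) → sorted (1,2,2,4): b_i ≤ i ∀i, a PF.

125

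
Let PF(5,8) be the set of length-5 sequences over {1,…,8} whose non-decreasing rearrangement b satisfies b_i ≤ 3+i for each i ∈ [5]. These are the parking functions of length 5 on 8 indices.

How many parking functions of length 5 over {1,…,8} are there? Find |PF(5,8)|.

26244

#PF = (8+1−5)·(8+1)^{5−1} = 4×6561 = 26244
Check (2,5,7,6,1) → sorted (1,2,5,6,7): b_i ≤ 3+i ∀i, a PF.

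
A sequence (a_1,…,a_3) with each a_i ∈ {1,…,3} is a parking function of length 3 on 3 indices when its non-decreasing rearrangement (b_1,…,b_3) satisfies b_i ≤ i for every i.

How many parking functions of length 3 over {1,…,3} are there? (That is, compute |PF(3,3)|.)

16

|PF| = 1·4^2 = 1 · 16 = 16 (Pollak)
Example (1,1,2) → sorted (1,1,2): b_i ≤ i ∀i, a PF.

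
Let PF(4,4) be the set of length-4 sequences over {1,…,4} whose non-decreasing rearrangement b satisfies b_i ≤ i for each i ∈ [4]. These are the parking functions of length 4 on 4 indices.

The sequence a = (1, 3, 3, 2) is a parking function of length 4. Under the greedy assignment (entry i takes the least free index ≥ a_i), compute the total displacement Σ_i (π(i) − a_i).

Σπ(i) = 1+…+4 = 10; Σa = 1+3+3+2 = 9; disp = 10−9 = 1.

1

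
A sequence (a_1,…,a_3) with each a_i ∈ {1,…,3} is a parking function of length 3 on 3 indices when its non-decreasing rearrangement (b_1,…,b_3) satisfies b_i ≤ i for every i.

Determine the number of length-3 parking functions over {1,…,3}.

16

|PF(3,3)| = (3−3+1)·(3+1)^(3−1) = 1×16 = 16 (Konheim–Weiss)
One tuple (2,1,1) → sorted (1,1,2): b_i ≤ i ∀i, a PF.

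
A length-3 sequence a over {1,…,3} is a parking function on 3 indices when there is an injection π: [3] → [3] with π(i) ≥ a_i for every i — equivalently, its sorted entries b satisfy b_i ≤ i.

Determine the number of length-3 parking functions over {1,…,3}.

Count = (3−3+1)·(3+1)^(3−1) = 1·16 = 16 [KW]
One tuple (1,2,1) → sorted (1,1,2): b_i ≤ i ∀i, a PF.

16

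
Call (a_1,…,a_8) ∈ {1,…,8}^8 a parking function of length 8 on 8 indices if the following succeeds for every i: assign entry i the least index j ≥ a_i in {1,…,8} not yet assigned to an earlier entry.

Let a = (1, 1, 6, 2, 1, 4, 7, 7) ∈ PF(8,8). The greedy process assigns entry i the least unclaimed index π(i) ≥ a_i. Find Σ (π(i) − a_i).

Σπ(i) = 1+…+8 = 36; Σa = 1+1+6+2+1+4+7+7 = 29; disp = 36−29 = 7.

7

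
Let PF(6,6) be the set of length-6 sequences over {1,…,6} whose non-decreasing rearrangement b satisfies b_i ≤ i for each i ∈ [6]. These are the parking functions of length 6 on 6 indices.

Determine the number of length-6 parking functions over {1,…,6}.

|PF(6,6)| = (6+1−6)·(6+1)^{6−1} = 1×16807 = 16807 (Konheim–Weiss)
Example (1,1,1,2,2,5) → sorted (1,1,1,2,2,5): b_i ≤ i ∀i, a PF.

16807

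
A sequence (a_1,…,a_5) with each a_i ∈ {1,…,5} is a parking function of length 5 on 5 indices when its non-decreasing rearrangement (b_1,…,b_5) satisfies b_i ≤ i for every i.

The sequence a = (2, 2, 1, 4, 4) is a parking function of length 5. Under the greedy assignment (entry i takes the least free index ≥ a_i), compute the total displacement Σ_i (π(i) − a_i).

Σπ = 15 ({1..5} each once); Σa = 2+2+1+4+4 = 13; disp = 15−13 = 2.

2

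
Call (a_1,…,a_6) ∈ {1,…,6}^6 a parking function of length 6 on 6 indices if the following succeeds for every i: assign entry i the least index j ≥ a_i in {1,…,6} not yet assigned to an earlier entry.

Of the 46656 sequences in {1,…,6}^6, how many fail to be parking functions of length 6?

#PF = (6−6+1)·(6+1)^(6−1) = 1·16807 = 16807 [KW]
Example (5,4,2,1,4,5) → sorted (1,2,4,4,5,5): b_3=4>3, not a PF.
So 46656 − 16807 = 29849 fail.

29849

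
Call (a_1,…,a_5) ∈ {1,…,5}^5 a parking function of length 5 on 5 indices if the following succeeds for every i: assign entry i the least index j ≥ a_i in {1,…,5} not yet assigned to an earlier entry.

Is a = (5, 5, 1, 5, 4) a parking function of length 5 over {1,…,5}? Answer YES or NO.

Sorted: b = (1, 4, 5, 5, 5).
  b_1=1 ≤ 1
  b_2=4 > 2
  fails at i=2 ⇒ NO

NO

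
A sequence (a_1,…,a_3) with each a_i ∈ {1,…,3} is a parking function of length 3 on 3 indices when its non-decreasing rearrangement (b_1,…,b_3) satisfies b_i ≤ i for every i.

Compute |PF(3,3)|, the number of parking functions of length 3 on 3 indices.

16

#PF = (3−3+1)·(3+1)^(3−1) = 1·16 = 16 (Pollak)
One tuple (2,1,1) → sorted (1,1,2): b_i ≤ i ∀i, a PF.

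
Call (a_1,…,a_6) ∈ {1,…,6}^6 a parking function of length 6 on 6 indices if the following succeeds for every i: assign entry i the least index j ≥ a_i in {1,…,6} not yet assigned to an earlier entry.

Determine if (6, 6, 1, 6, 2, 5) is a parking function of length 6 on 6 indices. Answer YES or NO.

NO

Rearranged: b = (1, 2, 5, 6, 6, 6).
  b_1=1 ≤ 1
  b_2=2 ≤ 2
  b_3=5 > 3
  fails at i=3 ⇒ NO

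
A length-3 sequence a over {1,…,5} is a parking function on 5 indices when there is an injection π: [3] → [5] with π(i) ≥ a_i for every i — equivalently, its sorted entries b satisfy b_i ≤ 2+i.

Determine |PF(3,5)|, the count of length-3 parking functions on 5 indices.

108

|PF| = (5+1−3)·(5+1)^{3−1} = 3·36 = 108 [KW]
Check (3,4,3) → sorted (3,3,4): b_i ≤ 2+i ∀i, a PF.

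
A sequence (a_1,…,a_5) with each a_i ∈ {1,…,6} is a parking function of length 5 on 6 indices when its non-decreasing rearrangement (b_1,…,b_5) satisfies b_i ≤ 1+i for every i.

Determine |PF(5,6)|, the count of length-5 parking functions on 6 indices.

|PF(5,6)| = (6−5+1)·(6+1)^(5−1) = 2·2401 = 4802 (Pollak)
Check (3,3,3,3,2) → sorted (2,3,3,3,3): b_i ≤ 1+i ∀i, a PF.

4802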